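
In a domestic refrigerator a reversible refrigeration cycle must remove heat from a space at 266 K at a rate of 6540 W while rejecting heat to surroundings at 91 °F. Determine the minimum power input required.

Ẇ_in ≈ 982 W

T_H = 91 °F → (91 − 32) × 5/9 = 32.78 °C = 305.93 K.
COP_R = T_C/(T_H − T_C) = 266.00/39.93 = 6.6620.
W = Q_C/COP_R = 6540/6.6620 = 982 W.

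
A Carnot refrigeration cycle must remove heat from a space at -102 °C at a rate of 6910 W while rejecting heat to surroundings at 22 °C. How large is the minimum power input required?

T_H = 22 °C → 22 + 273.15 = 295.15 K.
T_C = -102 °C → -102 + 273.15 = 171.15 K.
The reversible coefficient of performance is COP_R = T_C/(T_H − T_C) = 171.15/124.00 = 1.3802.
W = Q_C/COP_R = 6910/1.3802 = 5010 W.

Ẇ_in ≈ 5010 W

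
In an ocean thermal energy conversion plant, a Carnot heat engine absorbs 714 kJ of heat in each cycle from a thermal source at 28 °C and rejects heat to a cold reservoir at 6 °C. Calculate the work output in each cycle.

T_H = 28 °C → 28 + 273.15 = 301.15 K.
T_C = 6 °C → 6 + 273.15 = 279.15 K.
For a reversible engine, η = 1 − T_C/T_H = 1 − 279.15/301.15 = 0.0731.
W = η·Q_H = 0.0731 × 714 = 52.2 kJ.

W ≈ 52.2 kJ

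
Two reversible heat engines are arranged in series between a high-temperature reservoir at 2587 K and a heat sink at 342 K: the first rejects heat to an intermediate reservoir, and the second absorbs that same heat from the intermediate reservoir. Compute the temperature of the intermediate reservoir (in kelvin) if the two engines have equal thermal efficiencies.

Equal efficiencies require 1 − T_m/T_H = 1 − T_C/T_m, i.e. T_m/T_H = T_C/T_m, so T_m = √(T_H·T_C) = √(2587.00 × 342.00) = 941 K.

T_m ≈ 941 K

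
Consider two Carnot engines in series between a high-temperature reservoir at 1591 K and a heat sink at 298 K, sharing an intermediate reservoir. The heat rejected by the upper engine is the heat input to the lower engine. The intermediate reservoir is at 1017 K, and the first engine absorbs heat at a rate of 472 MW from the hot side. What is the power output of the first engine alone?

Ẇ₁ ≈ 170 MW

First-stage efficiency η₁ = 1 − T_m/T_H = 1 − 1017.00/1591.00 = 0.3608.
W₁ = η₁·Q_H = 0.3608 × 472 = 170 MW.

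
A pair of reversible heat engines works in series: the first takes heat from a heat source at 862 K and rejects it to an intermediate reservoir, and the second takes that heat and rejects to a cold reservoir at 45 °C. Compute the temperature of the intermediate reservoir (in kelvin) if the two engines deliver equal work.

T_m ≈ 590 K

T_C = 45 °C → 45 + 273.15 = 318.15 K.
For reversible stages Q_m = Q_H·(T_m/T_H). Setting W₁ = Q_H(1 − T_m/T_H) equal to W₂ = Q_m(1 − T_C/T_m) = Q_H·(T_m − T_C)/T_H gives T_H − T_m = T_m − T_C, so T_m = (T_H + T_C)/2 = (862.00 + 318.15)/2 = 590 K.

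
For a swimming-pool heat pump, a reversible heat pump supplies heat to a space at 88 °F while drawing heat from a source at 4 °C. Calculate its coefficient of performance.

T_H = 88 °F → (88 − 32) × 5/9 = 31.11 °C = 304.26 K.
T_C = 4 °C → 4 + 273.15 = 277.15 K.
Reversible heating COP: COP_HP = T_H/(T_H − T_C) = 304.26/(304.26 − 277.15) = 11.22.

COP_HP ≈ 11.22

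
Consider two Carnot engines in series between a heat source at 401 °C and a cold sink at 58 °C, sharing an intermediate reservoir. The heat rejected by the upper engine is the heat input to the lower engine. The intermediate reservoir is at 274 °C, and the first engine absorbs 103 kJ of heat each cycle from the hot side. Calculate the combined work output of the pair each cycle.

W_total ≈ 52.41 kJ

T_H = 401 °C → 401 + 273.15 = 674.15 K.
T_C = 58 °C → 58 + 273.15 = 331.15 K.
Two reversible stages in series are equivalent to a single Carnot engine between T_H and T_C, so η_total = 1 − T_C/T_H = 1 − 331.15/674.15 = 0.5088.
W_total = η_total · Q_H = 0.5088 × 103 = 52.41 kJ.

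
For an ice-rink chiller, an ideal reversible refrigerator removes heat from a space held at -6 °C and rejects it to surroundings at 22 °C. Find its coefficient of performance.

T_H = 22 °C → 22 + 273.15 = 295.15 K.
T_C = -6 °C → -6 + 273.15 = 267.15 K.
For a reversible refrigerator, COP_R = T_C/(T_H − T_C) = 267.15/(295.15 − 267.15) = 9.54.

COP_R ≈ 9.54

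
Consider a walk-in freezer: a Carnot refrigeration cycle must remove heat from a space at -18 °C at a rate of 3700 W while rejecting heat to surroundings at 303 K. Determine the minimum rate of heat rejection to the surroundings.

Q̇_H ≈ 4394 W

T_C = -18 °C → -18 + 273.15 = 255.15 K.
For a reversible cycle Q_H/Q_C = T_H/T_C, so Q_H = Q_C·T_H/T_C = 3700 × 303.00/255.15 = 4394 W.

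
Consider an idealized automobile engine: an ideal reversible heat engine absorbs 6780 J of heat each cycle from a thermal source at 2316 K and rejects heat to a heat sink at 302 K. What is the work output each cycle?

Since the cycle is reversible, η = 1 − T_C/T_H = 1 − 302.00/2316.00 = 0.8696.
W = η·Q_H = 0.8696 × 6780 = 5900 J.

W ≈ 5900 J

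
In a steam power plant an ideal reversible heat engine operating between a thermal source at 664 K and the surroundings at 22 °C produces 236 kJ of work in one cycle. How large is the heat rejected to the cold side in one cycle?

Q_C ≈ 189 kJ

T_C = 22 °C → 22 + 273.15 = 295.15 K.
The Carnot efficiency is η = 1 − T_C/T_H = 1 − 295.15/664.00 = 0.5555.
Since Q_C/Q_H = T_C/T_H and Q_H = W/η, Q_C = W·T_C/(T_H − T_C) = 236 × 295.15/368.85 = 189 kJ.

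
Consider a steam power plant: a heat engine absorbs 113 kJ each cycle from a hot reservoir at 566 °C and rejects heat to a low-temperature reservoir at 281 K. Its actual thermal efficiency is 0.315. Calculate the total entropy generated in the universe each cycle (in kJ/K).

ΔS_univ ≈ 0.141 kJ/K

T_H = 566 °C → 566 + 273.15 = 839.15 K.
W = η·Q_H = 0.315 × 113 = 35.59 kJ, so Q_C = Q_H − W = 77.41 kJ.
Reservoir entropy changes: ΔS_H = −Q_H/T_H = −113/839.15 = -0.1347 kJ/K and ΔS_C = +Q_C/T_C = 77.41/281.00 = 0.2755 kJ/K.
ΔS_univ = −Q_H/T_H + Q_C/T_C = 0.141 kJ/K (> 0, since η = 0.315 < η_Carnot = 0.665).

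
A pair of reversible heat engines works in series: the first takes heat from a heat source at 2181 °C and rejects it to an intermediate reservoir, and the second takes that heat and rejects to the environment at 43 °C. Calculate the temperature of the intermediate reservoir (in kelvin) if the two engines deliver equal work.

T_m ≈ 1390 K

T_H = 2181 °C → 2181 + 273.15 = 2454.15 K.
T_C = 43 °C → 43 + 273.15 = 316.15 K.
For reversible stages Q_m = Q_H·(T_m/T_H). Setting W₁ = Q_H(1 − T_m/T_H) equal to W₂ = Q_m(1 − T_C/T_m) = Q_H·(T_m − T_C)/T_H gives T_H − T_m = T_m − T_C, so T_m = (T_H + T_C)/2 = (2454.15 + 316.15)/2 = 1390 K.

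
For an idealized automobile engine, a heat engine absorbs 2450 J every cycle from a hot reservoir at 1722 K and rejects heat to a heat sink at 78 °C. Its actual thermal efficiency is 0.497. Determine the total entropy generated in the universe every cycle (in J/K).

ΔS_univ ≈ 2.09 J/K

T_C = 78 °C → 78 + 273.15 = 351.15 K.
W = η·Q_H = 0.497 × 2450 = 1218 J, so Q_C = Q_H − W = 1232 J.
The hot reservoir loses entropy Q_H/T_H = 2450/1722.00 = 1.423 J/K; the cold reservoir gains Q_C/T_C = 1232/351.15 = 3.509 J/K.
ΔS_univ = −Q_H/T_H + Q_C/T_C = 2.09 J/K (> 0, since η = 0.497 < η_Carnot = 0.796).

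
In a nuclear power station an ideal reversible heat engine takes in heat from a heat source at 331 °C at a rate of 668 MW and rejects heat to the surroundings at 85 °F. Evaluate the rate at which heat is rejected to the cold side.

T_H = 331 °C → 331 + 273.15 = 604.15 K.
T_C = 85 °F → (85 − 32) × 5/9 = 29.44 °C = 302.59 K.
Carnot efficiency: η = 1 − T_C/T_H = 1 − 302.59/604.15 = 0.4991.
For a reversible cycle Q_C/Q_H = T_C/T_H, so Q_C = 668 × 302.59/604.15 = 335 MW.

Q̇_C ≈ 335 MW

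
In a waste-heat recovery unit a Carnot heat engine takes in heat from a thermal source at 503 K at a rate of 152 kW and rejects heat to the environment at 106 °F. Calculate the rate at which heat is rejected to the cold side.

Q̇_C ≈ 95.0 kW

T_C = 106 °F → (106 − 32) × 5/9 = 41.11 °C = 314.26 K.
Carnot efficiency: η = 1 − T_C/T_H = 1 − 314.26/503.00 = 0.3752.
For a reversible cycle Q_C/Q_H = T_C/T_H, so Q_C = 152 × 314.26/503.00 = 95.0 kW.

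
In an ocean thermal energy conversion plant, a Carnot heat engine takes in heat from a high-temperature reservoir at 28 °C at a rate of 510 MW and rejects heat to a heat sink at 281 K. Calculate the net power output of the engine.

Ẇ ≈ 34.1 MW

T_H = 28 °C → 28 + 273.15 = 301.15 K.
Carnot efficiency: η = 1 − T_C/T_H = 1 − 281.00/301.15 = 0.0669.
W = η·Q_H = 0.0669 × 510 = 34.1 MW.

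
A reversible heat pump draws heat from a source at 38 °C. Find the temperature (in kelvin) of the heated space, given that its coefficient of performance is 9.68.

T_H ≈ 347 K

T_C = 38 °C → 38 + 273.15 = 311.15 K.
COP_HP = T_H/(T_H − T_C) ⇒ T_H = T_C·COP_HP/(COP_HP − 1) = 311.15 × 9.68/(9.68 − 1) = 347 K.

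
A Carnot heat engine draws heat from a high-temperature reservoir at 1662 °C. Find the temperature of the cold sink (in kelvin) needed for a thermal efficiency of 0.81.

T_H = 1662 °C → 1662 + 273.15 = 1935.15 K.
From η = 1 − T_C/T_H, T_C = T_H·(1 − η) = 1935.15 × (1 − 0.81) = 367.7 K.

T_C ≈ 367.7 K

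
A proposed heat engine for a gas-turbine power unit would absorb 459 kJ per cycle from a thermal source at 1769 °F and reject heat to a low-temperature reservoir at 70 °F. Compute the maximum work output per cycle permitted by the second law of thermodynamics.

W_max ≈ 350 kJ

T_H = 1769 °F → (1769 − 32) × 5/9 = 965.00 °C = 1238.15 K.
T_C = 70 °F → (70 − 32) × 5/9 = 21.11 °C = 294.26 K.
The second-law ceiling is the Carnot efficiency, η_max = 1 − T_C/T_H = 1 − 294.26/1238.15 = 0.7623.
W_max = η_max · Q_H = 0.7623 × 459 = 350 kJ.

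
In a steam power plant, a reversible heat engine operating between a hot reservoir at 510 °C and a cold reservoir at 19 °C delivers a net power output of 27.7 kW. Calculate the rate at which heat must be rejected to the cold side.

T_H = 510 °C → 510 + 273.15 = 783.15 K.
T_C = 19 °C → 19 + 273.15 = 292.15 K.
η_rev = 1 − T_C/T_H = 1 − 292.15/783.15 = 0.6270.
Since Q_C/Q_H = T_C/T_H and Q_H = W/η, Q_C = W·T_C/(T_H − T_C) = 27.7 × 292.15/491.00 = 16.48 kW.

Q̇_C ≈ 16.48 kW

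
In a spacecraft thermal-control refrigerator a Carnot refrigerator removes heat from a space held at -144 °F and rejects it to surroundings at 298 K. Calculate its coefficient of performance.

T_C = -144 °F → (-144 − 32) × 5/9 = -97.78 °C = 175.37 K.
For a reversible refrigerator, COP_R = T_C/(T_H − T_C) = 175.37/(298.00 − 175.37) = 1.43.

COP_R ≈ 1.43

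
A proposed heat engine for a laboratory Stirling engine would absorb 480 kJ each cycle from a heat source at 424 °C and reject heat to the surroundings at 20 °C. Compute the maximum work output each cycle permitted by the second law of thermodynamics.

W_max ≈ 278.2 kJ

T_H = 424 °C → 424 + 273.15 = 697.15 K.
T_C = 20 °C → 20 + 273.15 = 293.15 K.
The upper bound on efficiency is η_max = 1 − T_C/T_H = 1 − 293.15/697.15 = 0.5795.
W_max = η_max · Q_H = 0.5795 × 480 = 278.2 kJ.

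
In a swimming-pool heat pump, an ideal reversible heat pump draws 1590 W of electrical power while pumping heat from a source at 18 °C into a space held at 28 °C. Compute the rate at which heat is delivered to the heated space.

T_H = 28 °C → 28 + 273.15 = 301.15 K.
T_C = 18 °C → 18 + 273.15 = 291.15 K.
COP_HP = T_H/(T_H − T_C) = 301.15/10.00 = 30.1150.
Q_H = COP_HP · W = 30.1150 × 1590 = 47880 W.

Q̇_H ≈ 47880 W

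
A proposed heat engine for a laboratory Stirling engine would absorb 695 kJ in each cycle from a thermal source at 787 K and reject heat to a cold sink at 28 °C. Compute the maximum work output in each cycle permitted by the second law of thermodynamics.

T_C = 28 °C → 28 + 273.15 = 301.15 K.
By the Carnot theorem, η_max = 1 − T_C/T_H = 1 − 301.15/787.00 = 0.6173.
W_max = η_max · Q_H = 0.6173 × 695 = 429.1 kJ.

W_max ≈ 429.1 kJ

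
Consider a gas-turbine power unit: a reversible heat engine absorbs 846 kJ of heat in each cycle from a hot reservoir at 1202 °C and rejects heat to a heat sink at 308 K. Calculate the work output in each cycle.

T_H = 1202 °C → 1202 + 273.15 = 1475.15 K.
The Carnot efficiency is η = 1 − T_C/T_H = 1 − 308.00/1475.15 = 0.7912.
W = η·Q_H = 0.7912 × 846 = 669 kJ.

W ≈ 669 kJ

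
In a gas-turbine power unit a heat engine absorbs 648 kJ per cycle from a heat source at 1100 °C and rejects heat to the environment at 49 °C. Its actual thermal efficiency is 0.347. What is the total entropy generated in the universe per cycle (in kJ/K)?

ΔS_univ ≈ 0.842 kJ/K

T_H = 1100 °C → 1100 + 273.15 = 1373.15 K.
T_C = 49 °C → 49 + 273.15 = 322.15 K.
W = η·Q_H = 0.347 × 648 = 224.9 kJ, so Q_C = Q_H − W = 423.1 kJ.
Entropy balance on the reservoirs: −Q_H/T_H = -0.4719 kJ/K, +Q_C/T_C = 1.313 kJ/K.
ΔS_univ = −Q_H/T_H + Q_C/T_C = 0.842 kJ/K (> 0, since η = 0.347 < η_Carnot = 0.765).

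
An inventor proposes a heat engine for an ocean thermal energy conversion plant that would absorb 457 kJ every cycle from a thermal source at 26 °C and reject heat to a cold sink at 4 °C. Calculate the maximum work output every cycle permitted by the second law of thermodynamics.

W_max ≈ 33.6 kJ

T_H = 26 °C → 26 + 273.15 = 299.15 K.
T_C = 4 °C → 4 + 273.15 = 277.15 K.
By the Carnot theorem, η_max = 1 − T_C/T_H = 1 − 277.15/299.15 = 0.0735.
W_max = η_max · Q_H = 0.0735 × 457 = 33.6 kJ.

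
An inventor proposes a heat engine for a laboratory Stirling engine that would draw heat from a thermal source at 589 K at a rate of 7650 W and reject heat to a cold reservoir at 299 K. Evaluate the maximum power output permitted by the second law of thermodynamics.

Ẇ_max ≈ 3767 W

The upper bound on efficiency is η_max = 1 − T_C/T_H = 1 − 299.00/589.00 = 0.4924.
W_max = η_max · Q_H = 0.4924 × 7650 = 3767 W.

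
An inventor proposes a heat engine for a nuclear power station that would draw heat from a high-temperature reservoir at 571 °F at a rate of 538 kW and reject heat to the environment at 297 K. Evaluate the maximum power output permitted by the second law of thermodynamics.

Ẇ_max ≈ 259 kW

T_H = 571 °F → (571 − 32) × 5/9 = 299.44 °C = 572.59 K.
The upper bound on efficiency is η_max = 1 − T_C/T_H = 1 − 297.00/572.59 = 0.4813.
W_max = η_max · Q_H = 0.4813 × 538 = 259 kW.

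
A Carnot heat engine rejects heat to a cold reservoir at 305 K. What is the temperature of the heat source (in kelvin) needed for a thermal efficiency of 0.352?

From η = 1 − T_C/T_H, solving for T_H gives T_H = T_C/(1 − η) = 305.00/(1 − 0.352) = 471 K.

T_H ≈ 471 K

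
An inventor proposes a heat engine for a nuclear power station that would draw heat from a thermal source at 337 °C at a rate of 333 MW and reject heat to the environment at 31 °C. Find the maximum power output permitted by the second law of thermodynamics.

Ẇ_max ≈ 167 MW

T_H = 337 °C → 337 + 273.15 = 610.15 K.
T_C = 31 °C → 31 + 273.15 = 304.15 K.
The upper bound on efficiency is η_max = 1 − T_C/T_H = 1 − 304.15/610.15 = 0.5015.
W_max = η_max · Q_H = 0.5015 × 333 = 167 MW.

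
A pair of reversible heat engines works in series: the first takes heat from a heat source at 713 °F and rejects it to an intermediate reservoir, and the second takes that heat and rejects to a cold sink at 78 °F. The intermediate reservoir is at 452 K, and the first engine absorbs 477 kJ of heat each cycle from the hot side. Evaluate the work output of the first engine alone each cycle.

W₁ ≈ 146 kJ

T_H = 713 °F → (713 − 32) × 5/9 = 378.33 °C = 651.48 K.
T_C = 78 °F → (78 − 32) × 5/9 = 25.56 °C = 298.71 K.
First-stage efficiency η₁ = 1 − T_m/T_H = 1 − 452.00/651.48 = 0.3062.
W₁ = η₁·Q_H = 0.3062 × 477 = 146 kJ.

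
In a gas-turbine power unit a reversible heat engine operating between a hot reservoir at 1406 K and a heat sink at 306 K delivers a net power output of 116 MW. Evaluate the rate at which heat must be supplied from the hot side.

Since the cycle is reversible, η = 1 − T_C/T_H = 1 − 306.00/1406.00 = 0.7824.
Q_H = W/η = 116/0.7824 = 148 MW.

Q̇_H ≈ 148 MW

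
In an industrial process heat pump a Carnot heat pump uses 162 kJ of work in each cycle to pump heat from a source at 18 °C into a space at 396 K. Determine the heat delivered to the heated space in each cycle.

T_C = 18 °C → 18 + 273.15 = 291.15 K.
COP_HP = T_H/(T_H − T_C) = 396.00/104.85 = 3.7768.
Q_H = COP_HP · W = 3.7768 × 162 = 612 kJ.

Q_H ≈ 612 kJ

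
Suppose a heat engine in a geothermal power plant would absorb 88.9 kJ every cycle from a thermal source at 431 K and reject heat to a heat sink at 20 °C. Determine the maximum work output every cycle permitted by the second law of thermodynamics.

T_C = 20 °C → 20 + 273.15 = 293.15 K.
The second-law ceiling is the Carnot efficiency, η_max = 1 − T_C/T_H = 1 − 293.15/431.00 = 0.3198.
W_max = η_max · Q_H = 0.3198 × 88.9 = 28.43 kJ.

W_max ≈ 28.43 kJ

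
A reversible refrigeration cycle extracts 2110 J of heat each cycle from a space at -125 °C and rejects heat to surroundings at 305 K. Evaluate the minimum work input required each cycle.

W_in ≈ 2230 J

T_C = -125 °C → -125 + 273.15 = 148.15 K.
Carnot COP: COP_R = T_C/(T_H − T_C) = 148.15/156.85 = 0.9445.
W = Q_C/COP_R = 2110/0.9445 = 2230 J.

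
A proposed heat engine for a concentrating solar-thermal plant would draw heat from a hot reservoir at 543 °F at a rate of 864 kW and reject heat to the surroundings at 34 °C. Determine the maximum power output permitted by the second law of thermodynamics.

T_H = 543 °F → (543 − 32) × 5/9 = 283.89 °C = 557.04 K.
T_C = 34 °C → 34 + 273.15 = 307.15 K.
By the Carnot theorem, η_max = 1 − T_C/T_H = 1 − 307.15/557.04 = 0.4486.
W_max = η_max · Q_H = 0.4486 × 864 = 388 kW.

Ẇ_max ≈ 388 kW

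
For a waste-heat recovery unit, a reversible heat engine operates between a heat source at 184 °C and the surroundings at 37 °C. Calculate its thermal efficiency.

η ≈ 0.3216

T_H = 184 °C → 184 + 273.15 = 457.15 K.
T_C = 37 °C → 37 + 273.15 = 310.15 K.
Since the cycle is reversible, η = 1 − T_C/T_H = 1 − 310.15/457.15 = 0.3216.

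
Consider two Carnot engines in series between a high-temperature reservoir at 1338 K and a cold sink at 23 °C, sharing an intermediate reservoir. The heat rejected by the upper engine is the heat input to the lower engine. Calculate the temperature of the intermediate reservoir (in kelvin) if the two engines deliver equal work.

T_m ≈ 817.1 K

T_C = 23 °C → 23 + 273.15 = 296.15 K.
For reversible stages Q_m = Q_H·(T_m/T_H). Setting W₁ = Q_H(1 − T_m/T_H) equal to W₂ = Q_m(1 − T_C/T_m) = Q_H·(T_m − T_C)/T_H gives T_H − T_m = T_m − T_C, so T_m = (T_H + T_C)/2 = (1338.00 + 296.15)/2 = 817.1 K.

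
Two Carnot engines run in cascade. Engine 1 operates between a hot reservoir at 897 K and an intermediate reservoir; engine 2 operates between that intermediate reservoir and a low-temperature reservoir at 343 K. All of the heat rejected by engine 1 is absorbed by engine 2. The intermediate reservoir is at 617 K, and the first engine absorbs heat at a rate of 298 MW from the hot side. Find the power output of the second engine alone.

Heat entering the second stage: Q_m = Q_H·(T_m/T_H) = 298 × 617.00/897.00 = 205.0 MW.
Second-stage efficiency η₂ = 1 − T_C/T_m = 1 − 343.00/617.00 = 0.4441, so W₂ = η₂·Q_m = 91.03 MW.

Ẇ₂ ≈ 91.03 MW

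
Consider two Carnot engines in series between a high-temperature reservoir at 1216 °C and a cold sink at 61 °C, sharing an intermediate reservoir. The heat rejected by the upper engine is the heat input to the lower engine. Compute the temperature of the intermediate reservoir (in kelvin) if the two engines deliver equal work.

T_m ≈ 911.7 K

T_H = 1216 °C → 1216 + 273.15 = 1489.15 K.
T_C = 61 °C → 61 + 273.15 = 334.15 K.
For reversible stages Q_m = Q_H·(T_m/T_H). Setting W₁ = Q_H(1 − T_m/T_H) equal to W₂ = Q_m(1 − T_C/T_m) = Q_H·(T_m − T_C)/T_H gives T_H − T_m = T_m − T_C, so T_m = (T_H + T_C)/2 = (1489.15 + 334.15)/2 = 911.7 K.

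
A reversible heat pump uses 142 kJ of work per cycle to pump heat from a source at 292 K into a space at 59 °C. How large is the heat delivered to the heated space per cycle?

T_H = 59 °C → 59 + 273.15 = 332.15 K.
Reversible heating COP: COP_HP = T_H/(T_H − T_C) = 332.15/40.15 = 8.2727.
Q_H = COP_HP · W = 8.2727 × 142 = 1175 kJ.

Q_H ≈ 1175 kJ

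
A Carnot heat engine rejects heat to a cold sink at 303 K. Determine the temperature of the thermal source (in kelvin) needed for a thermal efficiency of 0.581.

T_H ≈ 723 K

From η = 1 − T_C/T_H, solving for T_H gives T_H = T_C/(1 − η) = 303.00/(1 − 0.581) = 723 K.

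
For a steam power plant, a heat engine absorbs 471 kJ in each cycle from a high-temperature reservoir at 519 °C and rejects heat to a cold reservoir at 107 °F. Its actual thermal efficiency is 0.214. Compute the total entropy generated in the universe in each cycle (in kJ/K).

ΔS_univ ≈ 0.5814 kJ/K

T_H = 519 °C → 519 + 273.15 = 792.15 K.
T_C = 107 °F → (107 − 32) × 5/9 = 41.67 °C = 314.82 K.
W = η·Q_H = 0.214 × 471 = 100.8 kJ, so Q_C = Q_H − W = 370.2 kJ.
The hot reservoir loses entropy Q_H/T_H = 471/792.15 = 0.5946 kJ/K; the cold reservoir gains Q_C/T_C = 370.2/314.82 = 1.176 kJ/K.
ΔS_univ = −Q_H/T_H + Q_C/T_C = 0.5814 kJ/K (> 0, since η = 0.214 < η_Carnot = 0.603).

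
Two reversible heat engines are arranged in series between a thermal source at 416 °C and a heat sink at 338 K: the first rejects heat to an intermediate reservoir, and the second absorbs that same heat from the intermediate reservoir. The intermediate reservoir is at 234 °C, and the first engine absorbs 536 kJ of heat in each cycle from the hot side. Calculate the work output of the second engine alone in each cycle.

W₂ ≈ 131.6 kJ

T_H = 416 °C → 416 + 273.15 = 689.15 K.
T_m = 234 °C → 234 + 273.15 = 507.15 K.
Heat entering the second stage: Q_m = Q_H·(T_m/T_H) = 536 × 507.15/689.15 = 394.4 kJ.
Second-stage efficiency η₂ = 1 − T_C/T_m = 1 − 338.00/507.15 = 0.3335, so W₂ = η₂·Q_m = 131.6 kJ.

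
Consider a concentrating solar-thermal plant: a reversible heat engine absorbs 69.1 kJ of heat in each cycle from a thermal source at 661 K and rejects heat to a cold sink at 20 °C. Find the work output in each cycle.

T_C = 20 °C → 20 + 273.15 = 293.15 K.
Since the cycle is reversible, η = 1 − T_C/T_H = 1 − 293.15/661.00 = 0.5565.
W = η·Q_H = 0.5565 × 69.1 = 38.45 kJ.

W ≈ 38.45 kJ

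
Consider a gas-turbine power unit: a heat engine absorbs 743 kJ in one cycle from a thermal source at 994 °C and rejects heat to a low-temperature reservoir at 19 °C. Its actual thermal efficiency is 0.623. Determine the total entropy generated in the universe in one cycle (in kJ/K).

T_H = 994 °C → 994 + 273.15 = 1267.15 K.
T_C = 19 °C → 19 + 273.15 = 292.15 K.
W = η·Q_H = 0.623 × 743 = 462.9 kJ, so Q_C = Q_H − W = 280.1 kJ.
Entropy balance on the reservoirs: −Q_H/T_H = -0.5864 kJ/K, +Q_C/T_C = 0.9588 kJ/K.
ΔS_univ = −Q_H/T_H + Q_C/T_C = 0.372 kJ/K (> 0, since η = 0.623 < η_Carnot = 0.769).

ΔS_univ ≈ 0.372 kJ/K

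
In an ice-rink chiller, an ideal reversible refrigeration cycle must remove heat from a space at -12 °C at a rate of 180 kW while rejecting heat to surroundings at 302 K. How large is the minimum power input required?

Ẇ_in ≈ 28.2 kW

T_C = -12 °C → -12 + 273.15 = 261.15 K.
For a reversible refrigerator, COP_R = T_C/(T_H − T_C) = 261.15/40.85 = 6.3929.
W = Q_C/COP_R = 180/6.3929 = 28.2 kW.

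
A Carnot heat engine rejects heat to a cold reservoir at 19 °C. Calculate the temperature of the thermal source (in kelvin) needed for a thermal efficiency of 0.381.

T_H ≈ 472 K

T_C = 19 °C → 19 + 273.15 = 292.15 K.
From η = 1 − T_C/T_H, solving for T_H gives T_H = T_C/(1 − η) = 292.15/(1 − 0.381) = 472 K.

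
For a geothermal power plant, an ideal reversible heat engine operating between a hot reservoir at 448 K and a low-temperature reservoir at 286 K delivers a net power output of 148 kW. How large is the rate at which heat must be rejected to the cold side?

The Carnot efficiency is η = 1 − T_C/T_H = 1 − 286.00/448.00 = 0.3616.
Since Q_C/Q_H = T_C/T_H and Q_H = W/η, Q_C = W·T_C/(T_H − T_C) = 148 × 286.00/162.00 = 261.3 kW.

Q̇_C ≈ 261.3 kW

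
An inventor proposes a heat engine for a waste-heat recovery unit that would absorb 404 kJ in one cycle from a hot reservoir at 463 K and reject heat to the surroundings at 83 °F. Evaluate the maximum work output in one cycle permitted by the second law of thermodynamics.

W_max ≈ 140.9 kJ

T_C = 83 °F → (83 − 32) × 5/9 = 28.33 °C = 301.48 K.
No engine can exceed the Carnot limit: η_max = 1 − T_C/T_H = 1 − 301.48/463.00 = 0.3488.
W_max = η_max · Q_H = 0.3488 × 404 = 140.9 kJ.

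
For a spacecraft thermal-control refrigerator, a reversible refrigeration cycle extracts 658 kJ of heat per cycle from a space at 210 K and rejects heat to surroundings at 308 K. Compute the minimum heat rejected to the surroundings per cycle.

Q_H ≈ 965 kJ

For a reversible cycle Q_H/Q_C = T_H/T_C, so Q_H = Q_C·T_H/T_C = 658 × 308.00/210.00 = 965 kJ.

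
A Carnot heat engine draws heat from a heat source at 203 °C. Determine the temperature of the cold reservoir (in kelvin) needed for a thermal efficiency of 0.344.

T_H = 203 °C → 203 + 273.15 = 476.15 K.
From η = 1 − T_C/T_H, T_C = T_H·(1 − η) = 476.15 × (1 − 0.344) = 312.4 K.

T_C ≈ 312.4 K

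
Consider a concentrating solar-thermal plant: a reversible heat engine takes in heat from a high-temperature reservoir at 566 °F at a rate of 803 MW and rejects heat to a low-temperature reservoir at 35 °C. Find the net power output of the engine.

T_H = 566 °F → (566 − 32) × 5/9 = 296.67 °C = 569.82 K.
T_C = 35 °C → 35 + 273.15 = 308.15 K.
η_rev = 1 − T_C/T_H = 1 − 308.15/569.82 = 0.4592.
W = η·Q_H = 0.4592 × 803 = 368.7 MW.

Ẇ ≈ 368.7 MW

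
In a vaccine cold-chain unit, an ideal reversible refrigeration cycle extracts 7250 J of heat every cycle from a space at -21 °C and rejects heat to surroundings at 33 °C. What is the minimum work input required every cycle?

W_in ≈ 1550 J

T_H = 33 °C → 33 + 273.15 = 306.15 K.
T_C = -21 °C → -21 + 273.15 = 252.15 K.
For a reversible refrigerator, COP_R = T_C/(T_H − T_C) = 252.15/54.00 = 4.6694.
W = Q_C/COP_R = 7250/4.6694 = 1550 J.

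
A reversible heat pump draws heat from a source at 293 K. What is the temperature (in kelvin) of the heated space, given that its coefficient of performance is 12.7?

COP_HP = T_H/(T_H − T_C) ⇒ T_H = T_C·COP_HP/(COP_HP − 1) = 293.00 × 12.7/(12.7 − 1) = 318 K.

T_H ≈ 318 K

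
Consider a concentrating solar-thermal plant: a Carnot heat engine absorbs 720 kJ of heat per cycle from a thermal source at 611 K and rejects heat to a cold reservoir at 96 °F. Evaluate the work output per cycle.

W ≈ 356.2 kJ

T_C = 96 °F → (96 − 32) × 5/9 = 35.56 °C = 308.71 K.
η_rev = 1 − T_C/T_H = 1 − 308.71/611.00 = 0.4948.
W = η·Q_H = 0.4948 × 720 = 356.2 kJ.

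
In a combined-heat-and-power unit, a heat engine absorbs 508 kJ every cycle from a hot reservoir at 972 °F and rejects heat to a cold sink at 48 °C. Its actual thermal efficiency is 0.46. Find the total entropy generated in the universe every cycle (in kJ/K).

T_H = 972 °F → (972 − 32) × 5/9 = 522.22 °C = 795.37 K.
T_C = 48 °C → 48 + 273.15 = 321.15 K.
W = η·Q_H = 0.46 × 508 = 233.7 kJ, so Q_C = Q_H − W = 274.3 kJ.
The hot reservoir loses entropy Q_H/T_H = 508/795.37 = 0.6387 kJ/K; the cold reservoir gains Q_C/T_C = 274.3/321.15 = 0.8542 kJ/K.
ΔS_univ = −Q_H/T_H + Q_C/T_C = 0.215 kJ/K (> 0, since η = 0.46 < η_Carnot = 0.596).

ΔS_univ ≈ 0.215 kJ/K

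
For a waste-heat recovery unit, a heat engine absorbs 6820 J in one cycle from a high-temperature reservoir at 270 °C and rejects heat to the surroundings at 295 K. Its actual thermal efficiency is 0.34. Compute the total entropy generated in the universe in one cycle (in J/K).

T_H = 270 °C → 270 + 273.15 = 543.15 K.
W = η·Q_H = 0.34 × 6820 = 2319 J, so Q_C = Q_H − W = 4501 J.
Entropy balance on the reservoirs: −Q_H/T_H = -12.56 J/K, +Q_C/T_C = 15.26 J/K.
ΔS_univ = −Q_H/T_H + Q_C/T_C = 2.70 J/K (> 0, since η = 0.34 < η_Carnot = 0.457).

ΔS_univ ≈ 2.70 J/K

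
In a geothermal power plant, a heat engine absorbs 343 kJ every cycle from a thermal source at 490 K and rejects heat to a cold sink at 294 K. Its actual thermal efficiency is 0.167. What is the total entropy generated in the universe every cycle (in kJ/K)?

W = η·Q_H = 0.167 × 343 = 57.28 kJ, so Q_C = Q_H − W = 285.7 kJ.
Entropy balance on the reservoirs: −Q_H/T_H = -0.7000 kJ/K, +Q_C/T_C = 0.9718 kJ/K.
ΔS_univ = −Q_H/T_H + Q_C/T_C = 0.272 kJ/K (> 0, since η = 0.167 < η_Carnot = 0.400).

ΔS_univ ≈ 0.272 kJ/K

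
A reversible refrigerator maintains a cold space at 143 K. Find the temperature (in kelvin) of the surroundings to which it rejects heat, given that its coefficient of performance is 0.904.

COP_R = T_C/(T_H − T_C) ⇒ T_H = T_C·(1 + 1/COP_R) = 143.00 × (1 + 1/0.904) = 301.2 K.

T_H ≈ 301.2 K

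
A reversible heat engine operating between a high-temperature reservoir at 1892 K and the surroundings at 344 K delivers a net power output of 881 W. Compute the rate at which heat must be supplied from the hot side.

η_rev = 1 − T_C/T_H = 1 − 344.00/1892.00 = 0.8182.
Q_H = W/η = 881/0.8182 = 1080 W.

Q̇_H ≈ 1080 W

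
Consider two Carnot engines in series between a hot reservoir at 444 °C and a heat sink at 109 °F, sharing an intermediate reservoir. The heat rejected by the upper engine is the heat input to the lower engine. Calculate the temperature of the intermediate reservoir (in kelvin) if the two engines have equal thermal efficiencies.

T_H = 444 °C → 444 + 273.15 = 717.15 K.
T_C = 109 °F → (109 − 32) × 5/9 = 42.78 °C = 315.93 K.
Equal efficiencies require 1 − T_m/T_H = 1 − T_C/T_m, i.e. T_m/T_H = T_C/T_m, so T_m = √(T_H·T_C) = √(717.15 × 315.93) = 476.0 K.

T_m ≈ 476.0 K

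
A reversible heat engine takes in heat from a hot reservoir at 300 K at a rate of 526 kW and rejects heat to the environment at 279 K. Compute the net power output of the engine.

Since the cycle is reversible, η = 1 − T_C/T_H = 1 − 279.00/300.00 = 0.0700.
W = η·Q_H = 0.0700 × 526 = 36.8 kW.

Ẇ ≈ 36.8 kW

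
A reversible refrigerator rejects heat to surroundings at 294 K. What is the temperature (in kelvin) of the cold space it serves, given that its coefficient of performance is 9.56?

COP_R = T_C/(T_H − T_C) ⇒ T_C = T_H·COP_R/(1 + COP_R) = 294.00 × 9.56/(1 + 9.56) = 266 K.

T_C ≈ 266 K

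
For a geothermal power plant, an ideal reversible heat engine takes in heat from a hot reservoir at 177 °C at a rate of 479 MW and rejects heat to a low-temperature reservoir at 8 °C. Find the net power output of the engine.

T_H = 177 °C → 177 + 273.15 = 450.15 K.
T_C = 8 °C → 8 + 273.15 = 281.15 K.
η_rev = 1 − T_C/T_H = 1 − 281.15/450.15 = 0.3754.
W = η·Q_H = 0.3754 × 479 = 179.8 MW.

Ẇ ≈ 179.8 MW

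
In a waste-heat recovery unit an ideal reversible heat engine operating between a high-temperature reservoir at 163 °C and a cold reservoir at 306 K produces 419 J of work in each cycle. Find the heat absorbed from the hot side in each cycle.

Q_H ≈ 1400 J

T_H = 163 °C → 163 + 273.15 = 436.15 K.
Carnot efficiency: η = 1 − T_C/T_H = 1 − 306.00/436.15 = 0.2984.
Q_H = W/η = 419/0.2984 = 1400 J.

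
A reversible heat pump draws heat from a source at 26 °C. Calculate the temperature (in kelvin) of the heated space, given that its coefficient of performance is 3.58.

T_C = 26 °C → 26 + 273.15 = 299.15 K.
COP_HP = T_H/(T_H − T_C) ⇒ T_H = T_C·COP_HP/(COP_HP − 1) = 299.15 × 3.58/(3.58 − 1) = 415.1 K.

T_H ≈ 415.1 K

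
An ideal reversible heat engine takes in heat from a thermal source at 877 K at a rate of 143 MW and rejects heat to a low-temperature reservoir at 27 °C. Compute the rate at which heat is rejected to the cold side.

T_C = 27 °C → 27 + 273.15 = 300.15 K.
Carnot efficiency: η = 1 − T_C/T_H = 1 − 300.15/877.00 = 0.6578.
For a reversible cycle Q_C/Q_H = T_C/T_H, so Q_C = 143 × 300.15/877.00 = 48.9 MW.

Q̇_C ≈ 48.9 MW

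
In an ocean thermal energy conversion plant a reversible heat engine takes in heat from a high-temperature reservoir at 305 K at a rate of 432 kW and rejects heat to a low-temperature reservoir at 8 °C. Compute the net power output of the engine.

T_C = 8 °C → 8 + 273.15 = 281.15 K.
Since the cycle is reversible, η = 1 − T_C/T_H = 1 − 281.15/305.00 = 0.0782.
W = η·Q_H = 0.0782 × 432 = 33.78 kW.

Ẇ ≈ 33.78 kW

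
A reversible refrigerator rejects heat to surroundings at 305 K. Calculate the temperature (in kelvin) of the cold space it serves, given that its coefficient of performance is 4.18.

COP_R = T_C/(T_H − T_C) ⇒ T_C = T_H·COP_R/(1 + COP_R) = 305.00 × 4.18/(1 + 4.18) = 246 K.

T_C ≈ 246 K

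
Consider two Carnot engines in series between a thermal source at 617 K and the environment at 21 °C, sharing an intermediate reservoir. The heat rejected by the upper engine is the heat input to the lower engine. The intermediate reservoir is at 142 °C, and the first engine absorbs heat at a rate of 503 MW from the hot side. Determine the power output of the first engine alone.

T_C = 21 °C → 21 + 273.15 = 294.15 K.
T_m = 142 °C → 142 + 273.15 = 415.15 K.
First-stage efficiency η₁ = 1 − T_m/T_H = 1 − 415.15/617.00 = 0.3271.
W₁ = η₁·Q_H = 0.3271 × 503 = 165 MW.

Ẇ₁ ≈ 165 MW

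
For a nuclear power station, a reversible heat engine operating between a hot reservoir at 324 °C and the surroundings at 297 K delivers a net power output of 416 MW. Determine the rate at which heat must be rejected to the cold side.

T_H = 324 °C → 324 + 273.15 = 597.15 K.
For a reversible engine, η = 1 − T_C/T_H = 1 − 297.00/597.15 = 0.5026.
Since Q_C/Q_H = T_C/T_H and Q_H = W/η, Q_C = W·T_C/(T_H − T_C) = 416 × 297.00/300.15 = 412 MW.

Q̇_C ≈ 412 MW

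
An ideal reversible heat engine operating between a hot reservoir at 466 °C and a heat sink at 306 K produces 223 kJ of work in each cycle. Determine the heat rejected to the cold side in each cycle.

Q_C ≈ 158 kJ

T_H = 466 °C → 466 + 273.15 = 739.15 K.
Since the cycle is reversible, η = 1 − T_C/T_H = 1 − 306.00/739.15 = 0.5860.
Since Q_C/Q_H = T_C/T_H and Q_H = W/η, Q_C = W·T_C/(T_H − T_C) = 223 × 306.00/433.15 = 158 kJ.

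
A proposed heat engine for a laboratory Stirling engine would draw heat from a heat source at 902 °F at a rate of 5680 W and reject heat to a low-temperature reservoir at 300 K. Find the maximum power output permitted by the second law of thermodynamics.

T_H = 902 °F → (902 − 32) × 5/9 = 483.33 °C = 756.48 K.
No engine can exceed the Carnot limit: η_max = 1 − T_C/T_H = 1 − 300.00/756.48 = 0.6034.
W_max = η_max · Q_H = 0.6034 × 5680 = 3430 W.

Ẇ_max ≈ 3430 W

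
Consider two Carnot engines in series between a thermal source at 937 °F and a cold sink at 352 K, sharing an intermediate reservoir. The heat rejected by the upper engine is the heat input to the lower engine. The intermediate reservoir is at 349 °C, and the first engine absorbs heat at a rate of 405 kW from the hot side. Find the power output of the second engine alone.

T_H = 937 °F → (937 − 32) × 5/9 = 502.78 °C = 775.93 K.
T_m = 349 °C → 349 + 273.15 = 622.15 K.
Heat entering the second stage: Q_m = Q_H·(T_m/T_H) = 405 × 622.15/775.93 = 325 kW.
Second-stage efficiency η₂ = 1 − T_C/T_m = 1 − 352.00/622.15 = 0.4342, so W₂ = η₂·Q_m = 141 kW.

Ẇ₂ ≈ 141 kW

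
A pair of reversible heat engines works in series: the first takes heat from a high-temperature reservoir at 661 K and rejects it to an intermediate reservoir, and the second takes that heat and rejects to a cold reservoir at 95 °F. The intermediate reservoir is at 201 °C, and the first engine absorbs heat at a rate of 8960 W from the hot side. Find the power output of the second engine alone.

T_C = 95 °F → (95 − 32) × 5/9 = 35.00 °C = 308.15 K.
T_m = 201 °C → 201 + 273.15 = 474.15 K.
Heat entering the second stage: Q_m = Q_H·(T_m/T_H) = 8960 × 474.15/661.00 = 6430 W.
Second-stage efficiency η₂ = 1 − T_C/T_m = 1 − 308.15/474.15 = 0.3501, so W₂ = η₂·Q_m = 2250 W.

Ẇ₂ ≈ 2250 W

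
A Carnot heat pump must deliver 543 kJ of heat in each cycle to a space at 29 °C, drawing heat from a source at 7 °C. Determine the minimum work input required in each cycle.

T_H = 29 °C → 29 + 273.15 = 302.15 K.
T_C = 7 °C → 7 + 273.15 = 280.15 K.
Reversible heating COP: COP_HP = T_H/(T_H − T_C) = 302.15/22.00 = 13.7341.
W = Q_H/COP_HP = 543/13.7341 = 39.54 kJ.

W_in ≈ 39.54 kJ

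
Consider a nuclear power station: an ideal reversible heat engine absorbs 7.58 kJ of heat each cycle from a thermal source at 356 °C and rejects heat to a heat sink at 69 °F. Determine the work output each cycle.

W ≈ 4.04 kJ

T_H = 356 °C → 356 + 273.15 = 629.15 K.
T_C = 69 °F → (69 − 32) × 5/9 = 20.56 °C = 293.71 K.
For a reversible engine, η = 1 − T_C/T_H = 1 − 293.71/629.15 = 0.5332.
W = η·Q_H = 0.5332 × 7.58 = 4.04 kJ.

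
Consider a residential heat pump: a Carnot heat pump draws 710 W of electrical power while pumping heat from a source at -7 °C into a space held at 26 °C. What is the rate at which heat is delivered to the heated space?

Q̇_H ≈ 6440 W

T_H = 26 °C → 26 + 273.15 = 299.15 K.
T_C = -7 °C → -7 + 273.15 = 266.15 K.
For a reversible heat pump, COP_HP = T_H/(T_H − T_C) = 299.15/33.00 = 9.0652.
Q_H = COP_HP · W = 9.0652 × 710 = 6440 W.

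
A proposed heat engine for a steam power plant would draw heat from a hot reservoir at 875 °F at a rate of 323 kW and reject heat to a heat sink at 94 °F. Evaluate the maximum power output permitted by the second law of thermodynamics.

Ẇ_max ≈ 189 kW

T_H = 875 °F → (875 − 32) × 5/9 = 468.33 °C = 741.48 K.
T_C = 94 °F → (94 − 32) × 5/9 = 34.44 °C = 307.59 K.
No engine can exceed the Carnot limit: η_max = 1 − T_C/T_H = 1 − 307.59/741.48 = 0.5852.
W_max = η_max · Q_H = 0.5852 × 323 = 189 kW.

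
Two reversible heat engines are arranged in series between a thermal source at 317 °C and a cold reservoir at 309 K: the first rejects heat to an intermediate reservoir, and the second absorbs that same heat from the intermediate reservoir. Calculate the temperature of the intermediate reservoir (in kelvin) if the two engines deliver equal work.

T_H = 317 °C → 317 + 273.15 = 590.15 K.
For reversible stages Q_m = Q_H·(T_m/T_H). Setting W₁ = Q_H(1 − T_m/T_H) equal to W₂ = Q_m(1 − T_C/T_m) = Q_H·(T_m − T_C)/T_H gives T_H − T_m = T_m − T_C, so T_m = (T_H + T_C)/2 = (590.15 + 309.00)/2 = 450 K.

T_m ≈ 450 K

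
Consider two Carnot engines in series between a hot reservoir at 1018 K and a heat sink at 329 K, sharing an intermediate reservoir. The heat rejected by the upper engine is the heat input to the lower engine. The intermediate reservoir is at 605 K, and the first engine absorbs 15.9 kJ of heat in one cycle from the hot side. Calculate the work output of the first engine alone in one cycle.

W₁ ≈ 6.451 kJ

First-stage efficiency η₁ = 1 − T_m/T_H = 1 − 605.00/1018.00 = 0.4057.
W₁ = η₁·Q_H = 0.4057 × 15.9 = 6.451 kJ.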